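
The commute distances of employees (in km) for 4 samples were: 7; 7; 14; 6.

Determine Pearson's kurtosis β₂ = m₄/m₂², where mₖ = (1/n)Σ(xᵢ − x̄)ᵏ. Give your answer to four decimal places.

2.2945

x̄ = 8.5000
Σ(xᵢ − x̄)² = 41.0000 ⇒ m₂ = 10.25000
Σ(xᵢ − x̄)⁴ = 964.2500 ⇒ m₄ = 241.06250
m₂² = 105.06250
β₂ = m₄/m₂² = 241.06250 / 105.06250 ≈ 2.2945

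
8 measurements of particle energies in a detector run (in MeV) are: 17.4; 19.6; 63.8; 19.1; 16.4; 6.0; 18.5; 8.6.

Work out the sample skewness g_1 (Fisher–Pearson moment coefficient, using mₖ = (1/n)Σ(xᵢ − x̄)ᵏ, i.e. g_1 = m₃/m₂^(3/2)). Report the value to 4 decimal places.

1.8940

x̄ = (17.4 + 19.6 + 63.8 + 19.1 + 16.4 + 6.0 + 18.5 + 8.6) / 8 = 21.1750
deviations (xᵢ − x̄): -3.7750, -1.5750, 42.6250, -2.0750, -4.7750, -15.1750, -2.6750, -12.5750
Σ(xᵢ − x̄)² = 2256.2950 ⇒ m₂ = 2256.2950/8 = 282.03688
Σ(xᵢ − x̄)³ = 71767.3103 ⇒ m₃ = 71767.3103/8 = 8970.91378
m₂^(3/2) = 282.03688^(1.5) = 4736.51417
g_1 = m₃ / m₂^(3/2) = 8970.91378 / 4736.51417 ≈ 1.8940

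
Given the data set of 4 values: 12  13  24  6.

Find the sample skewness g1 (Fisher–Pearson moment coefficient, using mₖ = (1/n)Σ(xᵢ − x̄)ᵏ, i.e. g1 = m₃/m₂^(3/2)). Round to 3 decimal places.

0.553

x̄ = (12 + 13 + 24 + 6) / 4 = 13.7500
deviations (xᵢ − x̄): -1.7500, -0.7500, 10.2500, -7.7500
Σ(xᵢ − x̄)² = 168.7500 ⇒ m₂ = 168.7500/4 = 42.18750
Σ(xᵢ − x̄)³ = 605.6250 ⇒ m₃ = 605.6250/4 = 151.40625
m₂^(3/2) = 42.18750^(1.5) = 274.01585
g1 = m₃ / m₂^(3/2) = 151.40625 / 274.01585 ≈ 0.553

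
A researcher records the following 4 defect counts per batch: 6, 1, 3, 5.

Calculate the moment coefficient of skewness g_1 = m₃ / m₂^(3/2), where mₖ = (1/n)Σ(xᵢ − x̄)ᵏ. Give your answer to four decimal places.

-0.2780

x̄ = (6 + 1 + 3 + 5) / 4 = 3.7500
deviations (xᵢ − x̄): 2.2500, -2.7500, -0.7500, 1.2500
Σ(xᵢ − x̄)² = 14.7500 ⇒ m₂ = 14.7500/4 = 3.68750
Σ(xᵢ − x̄)³ = -7.8750 ⇒ m₃ = -7.8750/4 = -1.96875
m₂^(3/2) = 3.68750^(1.5) = 7.08106
g_1 = m₃ / m₂^(3/2) = -1.96875 / 7.08106 ≈ -0.2780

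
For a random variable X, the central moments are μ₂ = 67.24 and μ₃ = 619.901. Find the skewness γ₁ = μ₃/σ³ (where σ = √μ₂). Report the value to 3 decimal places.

σ = √μ₂ = √67.24 = 8.20000
σ³ = μ₂^(3/2) = 551.36800
γ₁ = μ₃/σ³ = 619.901 / 551.36800 ≈ 1.124

1.124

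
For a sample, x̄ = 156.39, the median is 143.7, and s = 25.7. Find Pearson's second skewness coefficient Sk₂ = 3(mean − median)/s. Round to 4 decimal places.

Sk₂ = 3(156.39 − 143.7) / 25.7 = 3 × 12.6900 / 25.7
    = 38.0700 / 25.7 ≈ 1.4813

1.4813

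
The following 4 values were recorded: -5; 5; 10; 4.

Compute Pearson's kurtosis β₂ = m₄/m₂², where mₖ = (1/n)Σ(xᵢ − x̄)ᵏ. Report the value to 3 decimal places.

2.048

x̄ = 3.5000
Σ(xᵢ − x̄)² = 117.0000 ⇒ m₂ = 29.25000
Σ(xᵢ − x̄)⁴ = 7010.2500 ⇒ m₄ = 1752.56250
m₂² = 855.56250
β₂ = m₄/m₂² = 1752.56250 / 855.56250 ≈ 2.048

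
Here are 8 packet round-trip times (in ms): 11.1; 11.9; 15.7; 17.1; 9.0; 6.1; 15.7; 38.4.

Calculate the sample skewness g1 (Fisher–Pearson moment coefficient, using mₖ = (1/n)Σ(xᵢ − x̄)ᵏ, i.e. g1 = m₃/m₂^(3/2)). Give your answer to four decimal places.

1.6418

x̄ = (11.1 + 11.9 + 15.7 + 17.1 + 9.0 + 6.1 + 15.7 + 38.4) / 8 = 15.6250
deviations (xᵢ − x̄): -4.5250, -3.7250, 0.0750, 1.4750, -6.6250, -9.5250, 0.0750, 22.7750
Σ(xᵢ − x̄)² = 689.8550 ⇒ m₂ = 689.8550/8 = 86.23187
Σ(xᵢ − x̄)³ = 10517.3407 ⇒ m₃ = 10517.3407/8 = 1314.66759
m₂^(3/2) = 86.23187^(1.5) = 800.75884
g1 = m₃ / m₂^(3/2) = 1314.66759 / 800.75884 ≈ 1.6418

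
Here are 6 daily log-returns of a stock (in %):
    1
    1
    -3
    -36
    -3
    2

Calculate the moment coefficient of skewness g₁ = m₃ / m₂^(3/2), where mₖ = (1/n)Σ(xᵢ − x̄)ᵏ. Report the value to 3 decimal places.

x̄ = (1 + 1 - 3 - 36 - 3 + 2) / 6 = -6.3333
deviations (xᵢ − x̄): 7.3333, 7.3333, 3.3333, -29.6667, 3.3333, 8.3333
Σ(xᵢ − x̄)² = 1079.3333 ⇒ m₂ = 1079.3333/6 = 179.88889
Σ(xᵢ − x̄)³ = -24668.4444 ⇒ m₃ = -24668.4444/6 = -4111.40741
m₂^(3/2) = 179.88889^(1.5) = 2412.71769
g₁ = m₃ / m₂^(3/2) = -4111.40741 / 2412.71769 ≈ -1.704

-1.704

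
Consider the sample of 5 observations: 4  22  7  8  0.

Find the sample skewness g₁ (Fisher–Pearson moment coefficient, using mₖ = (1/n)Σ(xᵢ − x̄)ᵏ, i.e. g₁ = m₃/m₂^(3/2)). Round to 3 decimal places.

x̄ = (4 + 22 + 7 + 8 + 0) / 5 = 8.2000
deviations (xᵢ − x̄): -4.2000, 13.8000, -1.2000, -0.2000, -8.2000
Σ(xᵢ − x̄)² = 276.8000 ⇒ m₂ = 276.8000/5 = 55.36000
Σ(xᵢ − x̄)³ = 2000.8800 ⇒ m₃ = 2000.8800/5 = 400.17600
m₂^(3/2) = 55.36000^(1.5) = 411.90221
g₁ = m₃ / m₂^(3/2) = 400.17600 / 411.90221 ≈ 0.972

0.972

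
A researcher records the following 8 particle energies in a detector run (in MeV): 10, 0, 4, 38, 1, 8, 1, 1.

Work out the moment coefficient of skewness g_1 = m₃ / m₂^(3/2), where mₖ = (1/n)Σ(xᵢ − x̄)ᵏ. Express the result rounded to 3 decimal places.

1.921

x̄ = (10 + 0 + 4 + 38 + 1 + 8 + 1 + 1) / 8 = 7.8750
deviations (xᵢ − x̄): 2.1250, -7.8750, -3.8750, 30.1250, -6.8750, 0.1250, -6.8750, -6.8750
Σ(xᵢ − x̄)² = 1130.8750 ⇒ m₂ = 1130.8750/8 = 141.35938
Σ(xᵢ − x̄)³ = 25827.0938 ⇒ m₃ = 25827.0938/8 = 3228.38672
m₂^(3/2) = 141.35938^(1.5) = 1680.68732
g_1 = m₃ / m₂^(3/2) = 3228.38672 / 1680.68732 ≈ 1.921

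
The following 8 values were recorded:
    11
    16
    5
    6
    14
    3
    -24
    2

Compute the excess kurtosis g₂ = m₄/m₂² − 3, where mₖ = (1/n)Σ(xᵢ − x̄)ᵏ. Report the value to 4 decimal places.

1.4518

x̄ = 4.1250
Σ(xᵢ − x̄)² = 1086.8750 ⇒ m₂ = 135.85938
Σ(xᵢ − x̄)⁴ = 657369.4004 ⇒ m₄ = 82171.17505
m₂² = 18457.76978
g₂ = m₄/m₂² − 3 = 4.45185 − 3 ≈ 1.4518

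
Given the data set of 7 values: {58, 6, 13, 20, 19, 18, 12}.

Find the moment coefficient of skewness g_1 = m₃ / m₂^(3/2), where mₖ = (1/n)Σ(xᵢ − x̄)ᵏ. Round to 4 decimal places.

1.6855

x̄ = (58 + 6 + 13 + 20 + 19 + 18 + 12) / 7 = 20.8571
deviations (xᵢ − x̄): 37.1429, -14.8571, -7.8571, -0.8571, -1.8571, -2.8571, -8.8571
Σ(xᵢ − x̄)² = 1752.8571 ⇒ m₂ = 1752.8571/7 = 250.40816
Σ(xᵢ − x̄)³ = 46752.2449 ⇒ m₃ = 46752.2449/7 = 6678.89213
m₂^(3/2) = 250.40816^(1.5) = 3962.53147
g_1 = m₃ / m₂^(3/2) = 6678.89213 / 3962.53147 ≈ 1.6855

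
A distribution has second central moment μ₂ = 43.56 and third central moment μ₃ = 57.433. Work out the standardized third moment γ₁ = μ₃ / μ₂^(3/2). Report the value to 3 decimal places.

σ = √μ₂ = √43.56 = 6.60000
σ³ = μ₂^(3/2) = 287.49600
γ₁ = μ₃/σ³ = 57.433 / 287.49600 ≈ 0.200

0.200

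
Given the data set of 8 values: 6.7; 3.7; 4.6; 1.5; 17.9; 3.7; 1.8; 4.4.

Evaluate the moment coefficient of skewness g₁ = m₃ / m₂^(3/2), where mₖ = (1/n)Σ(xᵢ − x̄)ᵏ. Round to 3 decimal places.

1.849

x̄ = (6.7 + 3.7 + 4.6 + 1.5 + 17.9 + 3.7 + 1.8 + 4.4) / 8 = 5.5375
deviations (xᵢ − x̄): 1.1625, -1.8375, -0.9375, -4.0375, 12.3625, -1.8375, -3.7375, -1.1375
Σ(xᵢ − x̄)² = 193.3787 ⇒ m₂ = 193.3787/8 = 24.17234
Σ(xᵢ − x̄)³ = 1758.2195 ⇒ m₃ = 1758.2195/8 = 219.77743
m₂^(3/2) = 24.17234^(1.5) = 118.84424
g₁ = m₃ / m₂^(3/2) = 219.77743 / 118.84424 ≈ 1.849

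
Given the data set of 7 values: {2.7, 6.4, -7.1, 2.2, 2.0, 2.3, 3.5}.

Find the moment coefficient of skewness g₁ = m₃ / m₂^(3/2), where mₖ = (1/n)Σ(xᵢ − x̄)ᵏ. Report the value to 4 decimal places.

x̄ = (2.7 + 6.4 - 7.1 + 2.2 + 2.0 + 2.3 + 3.5) / 7 = 1.7143
deviations (xᵢ − x̄): 0.9857, 4.6857, -8.8143, 0.4857, 0.2857, 0.5857, 1.7857
Σ(xᵢ − x̄)² = 104.4686 ⇒ m₂ = 104.4686/7 = 14.92408
Σ(xᵢ − x̄)³ = -574.9262 ⇒ m₃ = -574.9262/7 = -82.13232
m₂^(3/2) = 14.92408^(1.5) = 57.65426
g₁ = m₃ / m₂^(3/2) = -82.13232 / 57.65426 ≈ -1.4246

-1.4246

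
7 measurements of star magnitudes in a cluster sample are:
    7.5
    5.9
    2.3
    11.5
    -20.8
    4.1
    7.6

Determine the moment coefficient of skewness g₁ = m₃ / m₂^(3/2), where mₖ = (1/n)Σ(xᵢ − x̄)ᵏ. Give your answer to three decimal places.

-1.726

x̄ = (7.5 + 5.9 + 2.3 + 11.5 - 20.8 + 4.1 + 7.6) / 7 = 2.5857
deviations (xᵢ − x̄): 4.9143, 3.3143, -0.2857, 8.9143, -23.3857, 1.5143, 5.0143
Σ(xᵢ − x̄)² = 689.0086 ⇒ m₂ = 689.0086/7 = 98.42980
Σ(xᵢ − x̄)³ = -11796.4720 ⇒ m₃ = -11796.4720/7 = -1685.21029
m₂^(3/2) = 98.42980^(1.5) = 976.53964
g₁ = m₃ / m₂^(3/2) = -1685.21029 / 976.53964 ≈ -1.726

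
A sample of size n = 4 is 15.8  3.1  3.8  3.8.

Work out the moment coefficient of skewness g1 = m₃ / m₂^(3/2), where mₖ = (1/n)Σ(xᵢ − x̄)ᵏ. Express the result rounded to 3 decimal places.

x̄ = (15.8 + 3.1 + 3.8 + 3.8) / 4 = 6.6250
deviations (xᵢ − x̄): 9.1750, -3.5250, -2.8250, -2.8250
Σ(xᵢ − x̄)² = 112.5675 ⇒ m₂ = 112.5675/4 = 28.14188
Σ(xᵢ − x̄)³ = 683.4664 ⇒ m₃ = 683.4664/4 = 170.86659
m₂^(3/2) = 28.14188^(1.5) = 149.28960
g1 = m₃ / m₂^(3/2) = 170.86659 / 149.28960 ≈ 1.145

1.145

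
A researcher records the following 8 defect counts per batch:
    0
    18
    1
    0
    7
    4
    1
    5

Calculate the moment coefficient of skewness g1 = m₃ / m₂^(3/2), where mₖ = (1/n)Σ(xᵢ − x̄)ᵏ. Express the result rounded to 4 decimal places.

x̄ = (0 + 18 + 1 + 0 + 7 + 4 + 1 + 5) / 8 = 4.5000
deviations (xᵢ − x̄): -4.5000, 13.5000, -3.5000, -4.5000, 2.5000, -0.5000, -3.5000, 0.5000
Σ(xᵢ − x̄)² = 254.0000 ⇒ m₂ = 254.0000/8 = 31.75000
Σ(xᵢ − x̄)³ = 2208.0000 ⇒ m₃ = 2208.0000/8 = 276.00000
m₂^(3/2) = 31.75000^(1.5) = 178.90216
g1 = m₃ / m₂^(3/2) = 276.00000 / 178.90216 ≈ 1.5427

1.5427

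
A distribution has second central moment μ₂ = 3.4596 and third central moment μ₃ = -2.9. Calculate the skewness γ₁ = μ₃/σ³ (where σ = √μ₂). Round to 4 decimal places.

σ = √μ₂ = √3.4596 = 1.86000
σ³ = μ₂^(3/2) = 6.43486
γ₁ = μ₃/σ³ = -2.9 / 6.43486 ≈ -0.4507

-0.4507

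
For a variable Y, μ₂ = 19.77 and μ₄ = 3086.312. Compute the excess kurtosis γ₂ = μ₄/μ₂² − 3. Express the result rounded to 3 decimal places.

μ₂² = 19.77² = 390.85290
μ₄/μ₂² = 3086.312 / 390.85290 = 7.89635
γ₂ = 7.89635 − 3 ≈ 4.896

4.896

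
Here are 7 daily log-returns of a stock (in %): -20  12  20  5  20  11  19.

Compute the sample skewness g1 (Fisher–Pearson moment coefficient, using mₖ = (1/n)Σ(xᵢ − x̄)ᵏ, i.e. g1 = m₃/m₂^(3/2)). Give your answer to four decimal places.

x̄ = (-20 + 12 + 20 + 5 + 20 + 11 + 19) / 7 = 9.5714
deviations (xᵢ − x̄): -29.5714, 2.4286, 10.4286, -4.5714, 10.4286, 1.4286, 9.4286
Σ(xᵢ − x̄)² = 1209.7143 ⇒ m₂ = 1209.7143/7 = 172.81633
Σ(xᵢ − x̄)³ = -22831.1020 ⇒ m₃ = -22831.1020/7 = -3261.58601
m₂^(3/2) = 172.81633^(1.5) = 2271.83692
g1 = m₃ / m₂^(3/2) = -3261.58601 / 2271.83692 ≈ -1.4357

-1.4357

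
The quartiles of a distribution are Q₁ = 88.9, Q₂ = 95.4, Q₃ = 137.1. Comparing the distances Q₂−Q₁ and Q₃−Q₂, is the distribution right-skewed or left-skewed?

right-skewed

Q₂ − Q₁ = 6.5;  Q₃ − Q₂ = 41.7
Q₃ − Q₂ > Q₂ − Q₁ ⇒ the upper half is more spread out ⇒ right-skewed.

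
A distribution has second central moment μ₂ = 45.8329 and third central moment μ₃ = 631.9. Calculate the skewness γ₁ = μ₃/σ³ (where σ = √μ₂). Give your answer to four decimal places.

σ = √μ₂ = √45.8329 = 6.77000
σ³ = μ₂^(3/2) = 310.28873
γ₁ = μ₃/σ³ = 631.9 / 310.28873 ≈ 2.0365

2.0365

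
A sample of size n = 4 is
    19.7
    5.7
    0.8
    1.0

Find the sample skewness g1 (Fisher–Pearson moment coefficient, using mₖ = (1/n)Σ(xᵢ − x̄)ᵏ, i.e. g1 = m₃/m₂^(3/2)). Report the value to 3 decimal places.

x̄ = (19.7 + 5.7 + 0.8 + 1.0) / 4 = 6.8000
deviations (xᵢ − x̄): 12.9000, -1.1000, -6.0000, -5.8000
Σ(xᵢ − x̄)² = 237.2600 ⇒ m₂ = 237.2600/4 = 59.31500
Σ(xᵢ − x̄)³ = 1734.2460 ⇒ m₃ = 1734.2460/4 = 433.56150
m₂^(3/2) = 59.31500^(1.5) = 456.82178
g1 = m₃ / m₂^(3/2) = 433.56150 / 456.82178 ≈ 0.949

0.949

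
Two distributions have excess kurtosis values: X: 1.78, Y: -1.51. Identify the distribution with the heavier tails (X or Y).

X

Higher excess kurtosis ⇒ heavier tails relative to the normal distribution.
1.78 vs -1.51: the larger is 1.78, so X has heavier tails. (X is leptokurtic — heavier-than-normal tails; the other is platykurtic.)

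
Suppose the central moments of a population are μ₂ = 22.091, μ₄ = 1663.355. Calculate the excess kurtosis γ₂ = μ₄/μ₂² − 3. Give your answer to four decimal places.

0.4084

μ₂² = 22.091² = 488.01228
μ₄/μ₂² = 1663.355 / 488.01228 = 3.40843
γ₂ = 3.40843 − 3 ≈ 0.4084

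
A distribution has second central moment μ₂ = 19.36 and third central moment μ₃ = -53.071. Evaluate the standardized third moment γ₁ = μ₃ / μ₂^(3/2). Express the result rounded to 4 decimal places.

-0.6230

σ = √μ₂ = √19.36 = 4.40000
σ³ = μ₂^(3/2) = 85.18400
γ₁ = μ₃/σ³ = -53.071 / 85.18400 ≈ -0.6230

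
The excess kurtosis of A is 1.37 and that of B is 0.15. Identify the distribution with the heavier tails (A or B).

Higher excess kurtosis ⇒ heavier tails relative to the normal distribution.
1.37 vs 0.15: the larger is 1.37, so A has heavier tails.

A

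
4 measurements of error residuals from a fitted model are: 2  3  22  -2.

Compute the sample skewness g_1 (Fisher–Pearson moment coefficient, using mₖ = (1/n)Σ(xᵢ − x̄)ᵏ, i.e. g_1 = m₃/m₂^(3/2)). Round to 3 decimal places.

x̄ = (2 + 3 + 22 - 2) / 4 = 6.2500
deviations (xᵢ − x̄): -4.2500, -3.2500, 15.7500, -8.2500
Σ(xᵢ − x̄)² = 344.7500 ⇒ m₂ = 344.7500/4 = 86.18750
Σ(xᵢ − x̄)³ = 3234.3750 ⇒ m₃ = 3234.3750/4 = 808.59375
m₂^(3/2) = 86.18750^(1.5) = 800.14082
g_1 = m₃ / m₂^(3/2) = 808.59375 / 800.14082 ≈ 1.011

1.011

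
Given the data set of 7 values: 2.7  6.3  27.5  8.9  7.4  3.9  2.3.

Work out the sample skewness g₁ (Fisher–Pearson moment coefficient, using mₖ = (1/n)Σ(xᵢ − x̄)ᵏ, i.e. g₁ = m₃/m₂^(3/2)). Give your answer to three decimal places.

1.718

x̄ = (2.7 + 6.3 + 27.5 + 8.9 + 7.4 + 3.9 + 2.3) / 7 = 8.4286
deviations (xᵢ − x̄): -5.7286, -2.1286, 19.0714, 0.4714, -1.0286, -4.5286, -6.1286
Σ(xᵢ − x̄)² = 460.4143 ⇒ m₂ = 460.4143/7 = 65.77347
Σ(xᵢ − x̄)³ = 6414.9718 ⇒ m₃ = 6414.9718/7 = 916.42454
m₂^(3/2) = 65.77347^(1.5) = 533.42839
g₁ = m₃ / m₂^(3/2) = 916.42454 / 533.42839 ≈ 1.718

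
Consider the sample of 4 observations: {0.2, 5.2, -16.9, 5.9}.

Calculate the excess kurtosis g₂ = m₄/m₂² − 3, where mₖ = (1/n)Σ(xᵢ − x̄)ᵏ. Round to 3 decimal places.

-0.834

x̄ = -1.4000
Σ(xᵢ − x̄)² = 339.6600 ⇒ m₂ = 84.91500
Σ(xᵢ − x̄)⁴ = 62463.9138 ⇒ m₄ = 15615.97845
m₂² = 7210.55722
g₂ = m₄/m₂² − 3 = 2.16571 − 3 ≈ -0.834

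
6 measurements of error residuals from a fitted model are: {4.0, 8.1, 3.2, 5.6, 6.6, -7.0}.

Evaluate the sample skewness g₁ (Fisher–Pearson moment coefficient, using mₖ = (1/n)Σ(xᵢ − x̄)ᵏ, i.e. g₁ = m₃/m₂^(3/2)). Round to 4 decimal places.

-1.3711

x̄ = (4.0 + 8.1 + 3.2 + 5.6 + 6.6 - 7.0) / 6 = 3.4167
deviations (xᵢ − x̄): 0.5833, 4.6833, -0.2167, 2.1833, 3.1833, -10.4167
Σ(xᵢ − x̄)² = 145.7283 ⇒ m₂ = 145.7283/6 = 24.28806
Σ(xᵢ − x̄)³ = -984.7034 ⇒ m₃ = -984.7034/6 = -164.11724
m₂^(3/2) = 24.28806^(1.5) = 119.69861
g₁ = m₃ / m₂^(3/2) = -164.11724 / 119.69861 ≈ -1.3711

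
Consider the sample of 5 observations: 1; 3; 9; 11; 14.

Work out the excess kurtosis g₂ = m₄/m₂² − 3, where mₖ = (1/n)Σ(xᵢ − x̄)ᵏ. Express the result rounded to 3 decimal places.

x̄ = 7.6000
Σ(xᵢ − x̄)² = 119.2000 ⇒ m₂ = 23.84000
Σ(xᵢ − x̄)⁴ = 4160.4160 ⇒ m₄ = 832.08320
m₂² = 568.34560
g₂ = m₄/m₂² − 3 = 1.46404 − 3 ≈ -1.536

-1.536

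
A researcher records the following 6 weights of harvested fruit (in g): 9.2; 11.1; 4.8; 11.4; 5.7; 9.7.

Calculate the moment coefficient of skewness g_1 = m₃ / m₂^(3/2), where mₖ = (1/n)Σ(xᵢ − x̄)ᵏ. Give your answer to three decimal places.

x̄ = (9.2 + 11.1 + 4.8 + 11.4 + 5.7 + 9.7) / 6 = 8.6500
deviations (xᵢ − x̄): 0.5500, 2.4500, -3.8500, 2.7500, -2.9500, 1.0500
Σ(xᵢ − x̄)² = 38.4950 ⇒ m₂ = 38.4950/6 = 6.41583
Σ(xᵢ − x̄)³ = -45.9120 ⇒ m₃ = -45.9120/6 = -7.65200
m₂^(3/2) = 6.41583^(1.5) = 16.25098
g_1 = m₃ / m₂^(3/2) = -7.65200 / 16.25098 ≈ -0.471

-0.471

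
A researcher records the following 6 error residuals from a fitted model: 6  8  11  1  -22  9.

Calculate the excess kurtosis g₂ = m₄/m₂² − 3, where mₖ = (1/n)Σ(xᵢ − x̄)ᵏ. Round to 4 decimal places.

0.6546

x̄ = 2.1667
Σ(xᵢ − x̄)² = 758.8333 ⇒ m₂ = 126.47222
Σ(xᵢ − x̄)⁴ = 350732.8194 ⇒ m₄ = 58455.46991
m₂² = 15995.22299
g₂ = m₄/m₂² − 3 = 3.65456 − 3 ≈ 0.6546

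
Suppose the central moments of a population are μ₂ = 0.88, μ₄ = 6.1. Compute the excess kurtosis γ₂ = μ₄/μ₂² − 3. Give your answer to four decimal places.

4.8771

μ₂² = 0.88² = 0.77440
μ₄/μ₂² = 6.1 / 0.77440 = 7.87707
γ₂ = 7.87707 − 3 ≈ 4.8771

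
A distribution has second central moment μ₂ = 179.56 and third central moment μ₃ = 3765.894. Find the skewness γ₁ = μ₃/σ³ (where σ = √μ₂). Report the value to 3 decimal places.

σ = √μ₂ = √179.56 = 13.40000
σ³ = μ₂^(3/2) = 2406.10400
γ₁ = μ₃/σ³ = 3765.894 / 2406.10400 ≈ 1.565

1.565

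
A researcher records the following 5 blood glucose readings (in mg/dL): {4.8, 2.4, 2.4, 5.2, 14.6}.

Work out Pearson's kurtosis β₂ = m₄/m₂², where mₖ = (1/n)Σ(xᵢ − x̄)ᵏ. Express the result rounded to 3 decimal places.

x̄ = 5.8800
Σ(xᵢ − x̄)² = 101.8880 ⇒ m₂ = 20.37760
Σ(xᵢ − x̄)⁴ = 6076.7362 ⇒ m₄ = 1215.34723
m₂² = 415.24658
β₂ = m₄/m₂² = 1215.34723 / 415.24658 ≈ 2.927

2.927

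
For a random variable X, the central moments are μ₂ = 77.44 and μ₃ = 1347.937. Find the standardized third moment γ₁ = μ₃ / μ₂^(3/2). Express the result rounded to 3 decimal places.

σ = √μ₂ = √77.44 = 8.80000
σ³ = μ₂^(3/2) = 681.47200
γ₁ = μ₃/σ³ = 1347.937 / 681.47200 ≈ 1.978

1.978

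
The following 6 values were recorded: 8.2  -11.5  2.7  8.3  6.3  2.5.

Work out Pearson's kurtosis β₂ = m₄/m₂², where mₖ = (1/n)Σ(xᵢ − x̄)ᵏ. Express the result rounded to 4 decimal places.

3.3988

x̄ = 2.7500
Σ(xᵢ − x̄)² = 276.2350 ⇒ m₂ = 46.03917
Σ(xᵢ − x̄)⁴ = 43224.2383 ⇒ m₄ = 7204.03972
m₂² = 2119.60487
β₂ = m₄/m₂² = 7204.03972 / 2119.60487 ≈ 3.3988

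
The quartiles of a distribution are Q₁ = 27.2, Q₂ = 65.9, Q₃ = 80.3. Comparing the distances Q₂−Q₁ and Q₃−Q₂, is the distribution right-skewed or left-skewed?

left-skewed

Q₂ − Q₁ = 38.7;  Q₃ − Q₂ = 14.4
Q₂ − Q₁ > Q₃ − Q₂ ⇒ the lower half is more spread out ⇒ left-skewed.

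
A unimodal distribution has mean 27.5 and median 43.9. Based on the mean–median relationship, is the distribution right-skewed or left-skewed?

left-skewed

mean − median = 27.5 − 43.9 = -16.4
mean < median ⇒ the longer tail is on the left ⇒ left-skewed (negatively skewed).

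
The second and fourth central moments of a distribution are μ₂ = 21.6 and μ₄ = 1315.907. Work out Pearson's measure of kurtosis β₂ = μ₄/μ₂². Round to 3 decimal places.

μ₂² = 21.6² = 466.56000
μ₄/μ₂² = 1315.907 / 466.56000 = 2.82045
β₂ ≈ 2.820

2.820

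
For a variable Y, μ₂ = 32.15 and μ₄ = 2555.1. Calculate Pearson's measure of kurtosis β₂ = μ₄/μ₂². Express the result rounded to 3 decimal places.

μ₂² = 32.15² = 1033.62250
μ₄/μ₂² = 2555.1 / 1033.62250 = 2.47199
β₂ ≈ 2.472

2.472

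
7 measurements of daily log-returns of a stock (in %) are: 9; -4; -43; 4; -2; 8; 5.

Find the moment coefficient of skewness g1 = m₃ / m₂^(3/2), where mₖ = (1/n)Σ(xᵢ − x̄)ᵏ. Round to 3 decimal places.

-1.754

x̄ = (9 - 4 - 43 + 4 - 2 + 8 + 5) / 7 = -3.2857
deviations (xᵢ − x̄): 12.2857, -0.7143, -39.7143, 7.2857, 1.2857, 11.2857, 8.2857
Σ(xᵢ − x̄)² = 1979.4286 ⇒ m₂ = 1979.4286/7 = 282.77551
Σ(xᵢ − x̄)³ = -58389.1837 ⇒ m₃ = -58389.1837/7 = -8341.31195
m₂^(3/2) = 282.77551^(1.5) = 4755.13326
g1 = m₃ / m₂^(3/2) = -8341.31195 / 4755.13326 ≈ -1.754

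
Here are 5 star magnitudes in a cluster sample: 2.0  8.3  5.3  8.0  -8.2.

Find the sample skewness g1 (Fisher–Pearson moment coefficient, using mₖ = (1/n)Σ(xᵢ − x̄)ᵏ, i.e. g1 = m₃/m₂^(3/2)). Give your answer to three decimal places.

-1.036

x̄ = (2.0 + 8.3 + 5.3 + 8.0 - 8.2) / 5 = 3.0800
deviations (xᵢ − x̄): -1.0800, 5.2200, 2.2200, 4.9200, -11.2800
Σ(xᵢ − x̄)² = 184.7880 ⇒ m₂ = 184.7880/5 = 36.95760
Σ(xᵢ − x̄)³ = -1164.2357 ⇒ m₃ = -1164.2357/5 = -232.84714
m₂^(3/2) = 36.95760^(1.5) = 224.67546
g1 = m₃ / m₂^(3/2) = -232.84714 / 224.67546 ≈ -1.036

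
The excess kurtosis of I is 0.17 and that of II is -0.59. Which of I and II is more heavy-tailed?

I

Higher excess kurtosis ⇒ heavier tails relative to the normal distribution.
0.17 vs -0.59: the larger is 0.17, so I has heavier tails. (I is leptokurtic — heavier-than-normal tails; the other is platykurtic.)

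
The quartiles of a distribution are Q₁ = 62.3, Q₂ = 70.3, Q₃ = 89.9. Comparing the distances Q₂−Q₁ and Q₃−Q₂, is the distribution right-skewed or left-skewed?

right-skewed

Q₂ − Q₁ = 8.0;  Q₃ − Q₂ = 19.6
Q₃ − Q₂ > Q₂ − Q₁ ⇒ the upper half is more spread out ⇒ right-skewed.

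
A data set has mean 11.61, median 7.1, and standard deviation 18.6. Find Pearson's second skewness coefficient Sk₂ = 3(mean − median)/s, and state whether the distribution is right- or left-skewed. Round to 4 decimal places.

Sk₂ = 3(11.61 − 7.1) / 18.6 = 3 × 4.5100 / 18.6
    = 13.5300 / 18.6 ≈ 0.7274
Sk₂ > 0 ⇒ mean > median ⇒ right-skewed (positive skew).

0.7274, right-skewed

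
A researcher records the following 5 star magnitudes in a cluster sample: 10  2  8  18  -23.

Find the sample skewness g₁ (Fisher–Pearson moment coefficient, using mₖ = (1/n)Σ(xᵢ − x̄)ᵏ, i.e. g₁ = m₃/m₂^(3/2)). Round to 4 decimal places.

x̄ = (10 + 2 + 8 + 18 - 23) / 5 = 3.0000
deviations (xᵢ − x̄): 7.0000, -1.0000, 5.0000, 15.0000, -26.0000
Σ(xᵢ − x̄)² = 976.0000 ⇒ m₂ = 976.0000/5 = 195.20000
Σ(xᵢ − x̄)³ = -13734.0000 ⇒ m₃ = -13734.0000/5 = -2746.80000
m₂^(3/2) = 195.20000^(1.5) = 2727.21715
g₁ = m₃ / m₂^(3/2) = -2746.80000 / 2727.21715 ≈ -1.0072

-1.0072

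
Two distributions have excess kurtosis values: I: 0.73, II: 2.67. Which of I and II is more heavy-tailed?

II

Higher excess kurtosis ⇒ heavier tails relative to the normal distribution.
0.73 vs 2.67: the larger is 2.67, so II has heavier tails.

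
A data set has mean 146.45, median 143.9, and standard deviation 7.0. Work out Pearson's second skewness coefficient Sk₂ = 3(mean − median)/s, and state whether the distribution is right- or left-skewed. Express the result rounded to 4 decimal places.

Sk₂ = 3(146.45 − 143.9) / 7.0 = 3 × 2.5500 / 7.0
    = 7.6500 / 7.0 ≈ 1.0929
Sk₂ > 0 ⇒ mean > median ⇒ right-skewed (positive skew).

1.0929, right-skewed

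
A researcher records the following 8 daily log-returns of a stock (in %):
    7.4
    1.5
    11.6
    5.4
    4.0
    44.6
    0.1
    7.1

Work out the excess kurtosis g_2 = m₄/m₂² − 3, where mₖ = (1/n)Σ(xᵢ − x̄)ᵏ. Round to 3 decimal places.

2.451

x̄ = 10.2125
Σ(xᵢ − x̄)² = 1441.9488 ⇒ m₂ = 180.24359
Σ(xᵢ − x̄)⁴ = 1416712.3491 ⇒ m₄ = 177089.04363
m₂² = 32487.75309
g_2 = m₄/m₂² − 3 = 5.45095 − 3 ≈ 2.451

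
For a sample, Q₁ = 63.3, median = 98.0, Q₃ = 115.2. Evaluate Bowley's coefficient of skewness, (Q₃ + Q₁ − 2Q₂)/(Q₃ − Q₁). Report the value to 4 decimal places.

-0.3372

numerator: Q₃ + Q₁ − 2Q₂ = 115.2 + 63.3 − 2×98.0 = -17.5000
denominator: Q₃ − Q₁ = 115.2 − 63.3 = 51.9000
Bowley skewness = -17.5000 / 51.9000 ≈ -0.3372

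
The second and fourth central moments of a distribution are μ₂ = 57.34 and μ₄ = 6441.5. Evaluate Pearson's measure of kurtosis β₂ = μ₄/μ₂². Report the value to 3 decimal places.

1.959

μ₂² = 57.34² = 3287.87560
μ₄/μ₂² = 6441.5 / 3287.87560 = 1.95917
β₂ ≈ 1.959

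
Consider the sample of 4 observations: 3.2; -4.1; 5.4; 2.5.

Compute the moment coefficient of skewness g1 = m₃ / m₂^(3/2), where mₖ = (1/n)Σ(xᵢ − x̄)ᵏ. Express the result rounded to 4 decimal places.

x̄ = (3.2 - 4.1 + 5.4 + 2.5) / 4 = 1.7500
deviations (xᵢ − x̄): 1.4500, -5.8500, 3.6500, 0.7500
Σ(xᵢ − x̄)² = 50.2100 ⇒ m₂ = 50.2100/4 = 12.55250
Σ(xᵢ − x̄)³ = -148.1040 ⇒ m₃ = -148.1040/4 = -37.02600
m₂^(3/2) = 12.55250^(1.5) = 44.47289
g1 = m₃ / m₂^(3/2) = -37.02600 / 44.47289 ≈ -0.8326

-0.8326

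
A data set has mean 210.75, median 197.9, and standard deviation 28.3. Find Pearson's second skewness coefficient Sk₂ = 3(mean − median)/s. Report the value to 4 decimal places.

Sk₂ = 3(210.75 − 197.9) / 28.3 = 3 × 12.8500 / 28.3
    = 38.5500 / 28.3 ≈ 1.3622

1.3622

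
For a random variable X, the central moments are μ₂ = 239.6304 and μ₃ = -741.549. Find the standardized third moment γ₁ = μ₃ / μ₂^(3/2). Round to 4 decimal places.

-0.1999

σ = √μ₂ = √239.6304 = 15.48000
σ³ = μ₂^(3/2) = 3709.47859
γ₁ = μ₃/σ³ = -741.549 / 3709.47859 ≈ -0.1999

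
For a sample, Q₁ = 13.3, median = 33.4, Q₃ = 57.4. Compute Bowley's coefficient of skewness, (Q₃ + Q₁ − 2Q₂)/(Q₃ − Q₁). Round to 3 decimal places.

numerator: Q₃ + Q₁ − 2Q₂ = 57.4 + 13.3 − 2×33.4 = 3.9000
denominator: Q₃ − Q₁ = 57.4 − 13.3 = 44.1000
Bowley skewness = 3.9000 / 44.1000 ≈ 0.088

0.088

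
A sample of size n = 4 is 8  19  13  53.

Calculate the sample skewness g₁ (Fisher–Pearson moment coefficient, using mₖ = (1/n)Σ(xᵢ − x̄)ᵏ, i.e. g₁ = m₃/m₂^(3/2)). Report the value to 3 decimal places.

0.990

x̄ = (8 + 19 + 13 + 53) / 4 = 23.2500
deviations (xᵢ − x̄): -15.2500, -4.2500, -10.2500, 29.7500
Σ(xᵢ − x̄)² = 1240.7500 ⇒ m₂ = 1240.7500/4 = 310.18750
Σ(xᵢ − x̄)³ = 21630.3750 ⇒ m₃ = 21630.3750/4 = 5407.59375
m₂^(3/2) = 310.18750^(1.5) = 5463.06589
g₁ = m₃ / m₂^(3/2) = 5407.59375 / 5463.06589 ≈ 0.990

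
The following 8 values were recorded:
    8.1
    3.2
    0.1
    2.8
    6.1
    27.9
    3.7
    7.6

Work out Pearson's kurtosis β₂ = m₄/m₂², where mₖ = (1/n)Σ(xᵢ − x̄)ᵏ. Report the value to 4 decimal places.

x̄ = 7.4375
Σ(xᵢ − x̄)² = 528.2388 ⇒ m₂ = 66.02984
Σ(xᵢ − x̄)⁴ = 179203.4450 ⇒ m₄ = 22400.43063
m₂² = 4359.94027
β₂ = m₄/m₂² = 22400.43063 / 4359.94027 ≈ 5.1378

5.1378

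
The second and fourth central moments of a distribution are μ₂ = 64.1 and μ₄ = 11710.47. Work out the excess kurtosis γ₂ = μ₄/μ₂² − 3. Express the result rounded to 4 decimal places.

-0.1499

μ₂² = 64.1² = 4108.81000
μ₄/μ₂² = 11710.47 / 4108.81000 = 2.85009
γ₂ = 2.85009 − 3 ≈ -0.1499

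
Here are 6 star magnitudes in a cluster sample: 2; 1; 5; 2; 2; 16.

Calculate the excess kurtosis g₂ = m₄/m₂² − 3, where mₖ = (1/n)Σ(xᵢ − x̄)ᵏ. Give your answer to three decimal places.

x̄ = 4.6667
Σ(xᵢ − x̄)² = 163.3333 ⇒ m₂ = 27.22222
Σ(xᵢ − x̄)⁴ = 16830.4444 ⇒ m₄ = 2805.07407
m₂² = 741.04938
g₂ = m₄/m₂² − 3 = 3.78527 − 3 ≈ 0.785

0.785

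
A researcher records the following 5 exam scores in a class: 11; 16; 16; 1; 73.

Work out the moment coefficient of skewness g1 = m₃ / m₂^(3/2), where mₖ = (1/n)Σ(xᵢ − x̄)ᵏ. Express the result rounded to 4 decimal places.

x̄ = (11 + 16 + 16 + 1 + 73) / 5 = 23.4000
deviations (xᵢ − x̄): -12.4000, -7.4000, -7.4000, -22.4000, 49.6000
Σ(xᵢ − x̄)² = 3225.2000 ⇒ m₂ = 3225.2000/5 = 645.04000
Σ(xᵢ − x̄)³ = 108067.4400 ⇒ m₃ = 108067.4400/5 = 21613.48800
m₂^(3/2) = 645.04000^(1.5) = 16382.49221
g1 = m₃ / m₂^(3/2) = 21613.48800 / 16382.49221 ≈ 1.3193

1.3193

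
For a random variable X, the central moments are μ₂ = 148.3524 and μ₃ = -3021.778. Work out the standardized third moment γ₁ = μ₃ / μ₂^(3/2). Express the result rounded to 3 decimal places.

σ = √μ₂ = √148.3524 = 12.18000
σ³ = μ₂^(3/2) = 1806.93223
γ₁ = μ₃/σ³ = -3021.778 / 1806.93223 ≈ -1.672

-1.672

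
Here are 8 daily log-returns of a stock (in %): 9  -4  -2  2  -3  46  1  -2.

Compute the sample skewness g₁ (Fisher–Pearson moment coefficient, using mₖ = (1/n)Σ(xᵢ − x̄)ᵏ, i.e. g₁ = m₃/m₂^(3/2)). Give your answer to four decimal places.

x̄ = (9 - 4 - 2 + 2 - 3 + 46 + 1 - 2) / 8 = 5.8750
deviations (xᵢ − x̄): 3.1250, -9.8750, -7.8750, -3.8750, -8.8750, 40.1250, -4.8750, -7.8750
Σ(xᵢ − x̄)² = 1958.8750 ⇒ m₂ = 1958.8750/8 = 244.85938
Σ(xᵢ − x̄)³ = 61819.5938 ⇒ m₃ = 61819.5938/8 = 7727.44922
m₂^(3/2) = 244.85938^(1.5) = 3831.55536
g₁ = m₃ / m₂^(3/2) = 7727.44922 / 3831.55536 ≈ 2.0168

2.0168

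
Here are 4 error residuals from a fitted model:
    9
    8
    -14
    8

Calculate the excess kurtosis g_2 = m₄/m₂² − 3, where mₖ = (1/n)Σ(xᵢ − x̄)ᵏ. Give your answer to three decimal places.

x̄ = 2.7500
Σ(xᵢ − x̄)² = 374.7500 ⇒ m₂ = 93.68750
Σ(xᵢ − x̄)⁴ = 81760.5781 ⇒ m₄ = 20440.14453
m₂² = 8777.34766
g_2 = m₄/m₂² − 3 = 2.32874 − 3 ≈ -0.671

-0.671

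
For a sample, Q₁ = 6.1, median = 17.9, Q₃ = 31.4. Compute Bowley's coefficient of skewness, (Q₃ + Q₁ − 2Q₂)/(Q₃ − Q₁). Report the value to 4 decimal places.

0.0672

numerator: Q₃ + Q₁ − 2Q₂ = 31.4 + 6.1 − 2×17.9 = 1.7000
denominator: Q₃ − Q₁ = 31.4 − 6.1 = 25.3000
Bowley skewness = 1.7000 / 25.3000 ≈ 0.0672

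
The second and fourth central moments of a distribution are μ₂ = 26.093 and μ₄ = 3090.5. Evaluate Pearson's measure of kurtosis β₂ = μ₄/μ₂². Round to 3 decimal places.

4.539

μ₂² = 26.093² = 680.84465
μ₄/μ₂² = 3090.5 / 680.84465 = 4.53921
β₂ ≈ 4.539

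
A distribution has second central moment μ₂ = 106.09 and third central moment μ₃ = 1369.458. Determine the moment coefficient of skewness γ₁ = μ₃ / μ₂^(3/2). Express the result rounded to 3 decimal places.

σ = √μ₂ = √106.09 = 10.30000
σ³ = μ₂^(3/2) = 1092.72700
γ₁ = μ₃/σ³ = 1369.458 / 1092.72700 ≈ 1.253

1.253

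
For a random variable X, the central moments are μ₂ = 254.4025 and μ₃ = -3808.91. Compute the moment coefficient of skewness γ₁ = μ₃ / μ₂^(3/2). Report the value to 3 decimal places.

σ = √μ₂ = √254.4025 = 15.95000
σ³ = μ₂^(3/2) = 4057.71988
γ₁ = μ₃/σ³ = -3808.91 / 4057.71988 ≈ -0.939

-0.939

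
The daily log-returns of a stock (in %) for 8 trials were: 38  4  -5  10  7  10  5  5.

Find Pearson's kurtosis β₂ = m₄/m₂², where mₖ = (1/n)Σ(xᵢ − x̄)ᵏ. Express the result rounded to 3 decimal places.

4.804

x̄ = 9.2500
Σ(xᵢ − x̄)² = 1099.5000 ⇒ m₂ = 137.43750
Σ(xᵢ − x̄)⁴ = 725878.4063 ⇒ m₄ = 90734.80078
m₂² = 18889.06641
β₂ = m₄/m₂² = 90734.80078 / 18889.06641 ≈ 4.804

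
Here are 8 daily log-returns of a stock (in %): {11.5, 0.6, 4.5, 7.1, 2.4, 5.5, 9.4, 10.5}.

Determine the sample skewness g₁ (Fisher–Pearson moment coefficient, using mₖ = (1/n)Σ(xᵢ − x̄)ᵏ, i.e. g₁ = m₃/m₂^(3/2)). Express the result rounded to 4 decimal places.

x̄ = (11.5 + 0.6 + 4.5 + 7.1 + 2.4 + 5.5 + 9.4 + 10.5) / 8 = 6.4375
deviations (xᵢ − x̄): 5.0625, -5.8375, -1.9375, 0.6625, -4.0375, -0.9375, 2.9625, 4.0625
Σ(xᵢ − x̄)² = 106.3588 ⇒ m₂ = 106.3588/8 = 13.29484
Σ(xᵢ − x̄)³ = -49.7508 ⇒ m₃ = -49.7508/8 = -6.21885
m₂^(3/2) = 13.29484^(1.5) = 48.47579
g₁ = m₃ / m₂^(3/2) = -6.21885 / 48.47579 ≈ -0.1283

-0.1283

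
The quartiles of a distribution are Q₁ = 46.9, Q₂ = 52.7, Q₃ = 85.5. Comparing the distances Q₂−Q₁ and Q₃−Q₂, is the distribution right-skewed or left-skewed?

Q₂ − Q₁ = 5.8;  Q₃ − Q₂ = 32.8
Q₃ − Q₂ > Q₂ − Q₁ ⇒ the upper half is more spread out ⇒ right-skewed.

right-skewed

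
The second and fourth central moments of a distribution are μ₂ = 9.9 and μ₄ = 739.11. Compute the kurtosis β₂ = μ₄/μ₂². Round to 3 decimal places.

μ₂² = 9.9² = 98.01000
μ₄/μ₂² = 739.11 / 98.01000 = 7.54117
β₂ ≈ 7.541

7.541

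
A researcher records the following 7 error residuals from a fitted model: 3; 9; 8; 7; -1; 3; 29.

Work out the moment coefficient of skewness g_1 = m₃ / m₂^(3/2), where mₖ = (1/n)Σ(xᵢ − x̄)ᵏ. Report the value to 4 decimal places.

1.5010

x̄ = (3 + 9 + 8 + 7 - 1 + 3 + 29) / 7 = 8.2857
deviations (xᵢ − x̄): -5.2857, 0.7143, -0.2857, -1.2857, -9.2857, -5.2857, 20.7143
Σ(xᵢ − x̄)² = 573.4286 ⇒ m₂ = 573.4286/7 = 81.91837
Σ(xᵢ − x̄)³ = 7790.3265 ⇒ m₃ = 7790.3265/7 = 1112.90379
m₂^(3/2) = 81.91837^(1.5) = 741.43303
g_1 = m₃ / m₂^(3/2) = 1112.90379 / 741.43303 ≈ 1.5010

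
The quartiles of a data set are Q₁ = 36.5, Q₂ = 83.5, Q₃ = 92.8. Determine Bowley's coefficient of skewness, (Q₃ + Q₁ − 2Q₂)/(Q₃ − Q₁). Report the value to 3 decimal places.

-0.670

numerator: Q₃ + Q₁ − 2Q₂ = 92.8 + 36.5 − 2×83.5 = -37.7000
denominator: Q₃ − Q₁ = 92.8 − 36.5 = 56.3000
Bowley skewness = -37.7000 / 56.3000 ≈ -0.670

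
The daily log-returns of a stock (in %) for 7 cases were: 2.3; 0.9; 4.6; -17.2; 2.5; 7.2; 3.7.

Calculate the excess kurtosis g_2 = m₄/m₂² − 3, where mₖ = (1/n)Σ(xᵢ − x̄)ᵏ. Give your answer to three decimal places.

x̄ = 0.5714
Σ(xᵢ − x̄)² = 392.5943 ⇒ m₂ = 56.08490
Σ(xᵢ − x̄)⁴ = 102057.1076 ⇒ m₄ = 14579.58679
m₂² = 3145.51578
g_2 = m₄/m₂² − 3 = 4.63504 − 3 ≈ 1.635

1.635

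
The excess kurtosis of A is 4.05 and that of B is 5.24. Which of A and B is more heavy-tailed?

Higher excess kurtosis ⇒ heavier tails relative to the normal distribution.
4.05 vs 5.24: the larger is 5.24, so B has heavier tails.

B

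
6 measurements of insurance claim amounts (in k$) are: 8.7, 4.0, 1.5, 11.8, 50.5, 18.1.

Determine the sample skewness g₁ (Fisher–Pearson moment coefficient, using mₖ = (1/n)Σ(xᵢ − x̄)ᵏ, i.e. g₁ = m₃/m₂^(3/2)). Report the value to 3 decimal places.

1.389

x̄ = (8.7 + 4.0 + 1.5 + 11.8 + 50.5 + 18.1) / 6 = 15.7667
deviations (xᵢ − x̄): -7.0667, -11.7667, -14.2667, -3.9667, 34.7333, 2.3333
Σ(xᵢ − x̄)² = 1619.5133 ⇒ m₂ = 1619.5133/6 = 269.91889
Σ(xᵢ − x̄)³ = 36966.8916 ⇒ m₃ = 36966.8916/6 = 6161.14859
m₂^(3/2) = 269.91889^(1.5) = 4434.55368
g₁ = m₃ / m₂^(3/2) = 6161.14859 / 4434.55368 ≈ 1.389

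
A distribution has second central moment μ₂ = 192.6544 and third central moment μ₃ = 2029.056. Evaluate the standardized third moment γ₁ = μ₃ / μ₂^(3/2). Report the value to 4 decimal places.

0.7588

σ = √μ₂ = √192.6544 = 13.88000
σ³ = μ₂^(3/2) = 2674.04307
γ₁ = μ₃/σ³ = 2029.056 / 2674.04307 ≈ 0.7588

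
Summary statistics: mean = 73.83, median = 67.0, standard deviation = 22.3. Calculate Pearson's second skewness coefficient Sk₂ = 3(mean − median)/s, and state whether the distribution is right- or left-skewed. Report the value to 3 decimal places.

0.919, right-skewed

Sk₂ = 3(73.83 − 67.0) / 22.3 = 3 × 6.8300 / 22.3
    = 20.4900 / 22.3 ≈ 0.919
Sk₂ > 0 ⇒ mean > median ⇒ right-skewed (positive skew).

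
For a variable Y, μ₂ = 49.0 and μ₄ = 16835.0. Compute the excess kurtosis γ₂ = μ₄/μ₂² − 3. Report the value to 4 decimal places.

μ₂² = 49.0² = 2401.00000
μ₄/μ₂² = 16835.0 / 2401.00000 = 7.01166
γ₂ = 7.01166 − 3 ≈ 4.0117

4.0117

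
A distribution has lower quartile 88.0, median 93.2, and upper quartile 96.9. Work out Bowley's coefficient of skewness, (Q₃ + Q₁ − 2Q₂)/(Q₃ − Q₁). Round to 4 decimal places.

-0.1685

numerator: Q₃ + Q₁ − 2Q₂ = 96.9 + 88.0 − 2×93.2 = -1.5000
denominator: Q₃ − Q₁ = 96.9 − 88.0 = 8.9000
Bowley skewness = -1.5000 / 8.9000 ≈ -0.1685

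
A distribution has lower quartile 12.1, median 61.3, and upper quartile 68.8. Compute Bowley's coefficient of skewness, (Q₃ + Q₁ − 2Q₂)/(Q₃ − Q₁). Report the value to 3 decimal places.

-0.735

numerator: Q₃ + Q₁ − 2Q₂ = 68.8 + 12.1 − 2×61.3 = -41.7000
denominator: Q₃ − Q₁ = 68.8 − 12.1 = 56.7000
Bowley skewness = -41.7000 / 56.7000 ≈ -0.735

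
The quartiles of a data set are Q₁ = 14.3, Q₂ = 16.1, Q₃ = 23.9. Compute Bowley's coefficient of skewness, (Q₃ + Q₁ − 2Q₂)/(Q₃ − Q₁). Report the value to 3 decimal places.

0.625

numerator: Q₃ + Q₁ − 2Q₂ = 23.9 + 14.3 − 2×16.1 = 6.0000
denominator: Q₃ − Q₁ = 23.9 − 14.3 = 9.6000
Bowley skewness = 6.0000 / 9.6000 ≈ 0.625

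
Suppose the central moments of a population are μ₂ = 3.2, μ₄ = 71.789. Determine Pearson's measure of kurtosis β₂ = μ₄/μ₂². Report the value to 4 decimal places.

μ₂² = 3.2² = 10.24000
μ₄/μ₂² = 71.789 / 10.24000 = 7.01064
β₂ ≈ 7.0106

7.0106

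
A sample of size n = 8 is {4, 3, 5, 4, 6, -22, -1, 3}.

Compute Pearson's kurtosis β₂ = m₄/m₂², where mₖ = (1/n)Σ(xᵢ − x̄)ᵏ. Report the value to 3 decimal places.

5.577

x̄ = 0.2500
Σ(xᵢ − x̄)² = 595.5000 ⇒ m₂ = 74.43750
Σ(xᵢ − x̄)⁴ = 247201.4063 ⇒ m₄ = 30900.17578
m₂² = 5540.94141
β₂ = m₄/m₂² = 30900.17578 / 5540.94141 ≈ 5.577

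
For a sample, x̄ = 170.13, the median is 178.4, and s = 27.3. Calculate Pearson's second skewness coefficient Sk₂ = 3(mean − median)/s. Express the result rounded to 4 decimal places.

Sk₂ = 3(170.13 − 178.4) / 27.3 = 3 × -8.2700 / 27.3
    = -24.8100 / 27.3 ≈ -0.9088

-0.9088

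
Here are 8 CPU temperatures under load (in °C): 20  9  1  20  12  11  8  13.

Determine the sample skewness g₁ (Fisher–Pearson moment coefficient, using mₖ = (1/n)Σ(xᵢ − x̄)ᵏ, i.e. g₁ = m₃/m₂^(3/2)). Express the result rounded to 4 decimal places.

x̄ = (20 + 9 + 1 + 20 + 12 + 11 + 8 + 13) / 8 = 11.7500
deviations (xᵢ − x̄): 8.2500, -2.7500, -10.7500, 8.2500, 0.2500, -0.7500, -3.7500, 1.2500
Σ(xᵢ − x̄)² = 275.5000 ⇒ m₂ = 275.5000/8 = 34.43750
Σ(xᵢ − x̄)³ = -191.2500 ⇒ m₃ = -191.2500/8 = -23.90625
m₂^(3/2) = 34.43750^(1.5) = 202.09121
g₁ = m₃ / m₂^(3/2) = -23.90625 / 202.09121 ≈ -0.1183

-0.1183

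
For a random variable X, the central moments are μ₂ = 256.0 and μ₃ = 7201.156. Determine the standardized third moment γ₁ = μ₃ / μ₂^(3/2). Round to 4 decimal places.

1.7581

σ = √μ₂ = √256.0 = 16.00000
σ³ = μ₂^(3/2) = 4096.00000
γ₁ = μ₃/σ³ = 7201.156 / 4096.00000 ≈ 1.7581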